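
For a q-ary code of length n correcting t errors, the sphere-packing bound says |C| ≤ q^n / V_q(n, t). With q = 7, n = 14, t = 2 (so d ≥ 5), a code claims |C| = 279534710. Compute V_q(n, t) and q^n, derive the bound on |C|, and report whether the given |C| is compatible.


V_q(n, t) = 3361, q^n = 678223072849, Hamming bound = 201792047, |C| = 279534710 > bound (violated).

Step 1: Compute V_q(n, t) = Σ_{j=0}^2 C(n, j) (q−1)^j.
  j = 0: C(14,0)·(6)^0 = 1·1 = 1.
  j = 1: C(14,1)·(6)^1 = 14·6 = 84.
  j = 2: C(14,2)·(6)^2 = 91·36 = 3276.
  V_q(n, t) = 1 + 84 + 3276 = 3361.
Step 2: q^n = 7^14 = 678223072849.
Step 3: Hamming bound ⌊q^n / V_q(n,t)⌋ = ⌊678223072849/3361⌋ = 201792047.
Step 4: Compare |C| = 279534710 to 201792047: violated.
The claimed |C| lies above the Hamming bound, so no 7-ary code of length 14 with d ≥ 5 can have 279534710 codewords.


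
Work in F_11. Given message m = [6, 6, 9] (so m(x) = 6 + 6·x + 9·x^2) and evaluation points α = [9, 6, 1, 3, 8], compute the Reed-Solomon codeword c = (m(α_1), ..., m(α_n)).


c = [8, 3, 10, 6, 3]

Message polynomial: m(x) = 6 + 6·x + 9·x^2 (mod 11).
For each evaluation point α_i, compute m(α_i) mod 11:
  α_1 = 9: Horner steps 9 → 10 → 8, so m(9) = 8.
  α_2 = 6: Horner steps 9 → 5 → 3, so m(6) = 3.
  α_3 = 1: Horner steps 9 → 4 → 10, so m(1) = 10.
  α_4 = 3: Horner steps 9 → 0 → 6, so m(3) = 6.
  α_5 = 8: Horner steps 9 → 1 → 3, so m(8) = 3.
Codeword c = [8, 3, 10, 6, 3] ∈ F_11^5.


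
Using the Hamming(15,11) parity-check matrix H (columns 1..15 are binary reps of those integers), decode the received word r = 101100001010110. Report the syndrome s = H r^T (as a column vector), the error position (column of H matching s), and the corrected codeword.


s = (0, 1, 1, 1)^T, error position = 7, corrected codeword c = 101100101010110

Compute s = H r^T mod 2 one row at a time:
  s_1 = 0 + 1 + 0 + 1 + 0 + 1 + 1 + 0 = 4 ≡ 0 (mod 2).
  s_2 = 1 + 0 + 0 + 0 + 0 + 1 + 1 + 0 = 3 ≡ 1 (mod 2).
  s_3 = 0 + 1 + 0 + 0 + 0 + 1 + 1 + 0 = 3 ≡ 1 (mod 2).
  s_4 = 1 + 1 + 0 + 0 + 1 + 1 + 1 + 0 = 5 ≡ 1 (mod 2).
s = (0, 1, 1, 1)^T — this equals column 7 of H (binary 0111), so error is at position 7.
Correct: flip bit 7 of r = 101100001010110 to get c = 101100101010110.


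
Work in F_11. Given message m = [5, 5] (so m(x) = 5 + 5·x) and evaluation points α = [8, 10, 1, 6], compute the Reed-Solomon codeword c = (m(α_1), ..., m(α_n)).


c = [1, 0, 10, 2]

Message polynomial: m(x) = 5 + 5·x (mod 11).
For each evaluation point α_i, compute m(α_i) mod 11:
  α_1 = 8: Horner steps 5 → 1, so m(8) = 1.
  α_2 = 10: Horner steps 5 → 0, so m(10) = 0.
  α_3 = 1: Horner steps 5 → 10, so m(1) = 10.
  α_4 = 6: Horner steps 5 → 2, so m(6) = 2.
Codeword c = [1, 0, 10, 2] ∈ F_11^4.


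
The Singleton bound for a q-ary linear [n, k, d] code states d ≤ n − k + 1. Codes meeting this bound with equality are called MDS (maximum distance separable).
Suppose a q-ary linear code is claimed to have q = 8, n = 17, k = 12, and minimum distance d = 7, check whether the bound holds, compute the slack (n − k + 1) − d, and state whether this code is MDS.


Singleton RHS = n − k + 1 = 6, slack = -1, bound violated (no such code; not MDS).

Singleton bound: d ≤ n − k + 1.
Here n = 17, k = 12, so n − k + 1 = 6.
Given d = 7, check d ≤ 6: NO.
Slack = (n − k + 1) − d = -1.
The slack is negative: d = 7 exceeds n − k + 1 = 6 by 1, so the Singleton bound is violated and no linear [17, 12, 7]_8 code can exist. In particular it is not MDS (MDS requires d = n − k + 1 exactly).
Description: the claimed parameters are [17, 12, 7]_8; such a code would be impossible (violates the Singleton bound).


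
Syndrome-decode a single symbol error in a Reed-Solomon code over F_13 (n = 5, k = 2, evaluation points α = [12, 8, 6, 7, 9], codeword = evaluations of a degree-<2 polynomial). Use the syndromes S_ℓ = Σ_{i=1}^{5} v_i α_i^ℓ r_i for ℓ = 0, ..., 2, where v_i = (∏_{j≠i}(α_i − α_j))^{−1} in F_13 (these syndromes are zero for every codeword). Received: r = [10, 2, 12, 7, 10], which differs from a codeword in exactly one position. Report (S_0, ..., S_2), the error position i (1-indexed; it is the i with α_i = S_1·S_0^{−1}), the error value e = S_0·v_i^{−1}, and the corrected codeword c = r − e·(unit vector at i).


S = (6, 7, 6), error at position 1, error magnitude e = 2, c = [8, 2, 12, 7, 10].

Step 1: column multipliers v_i = (∏_{j≠i}(α_i − α_j))^{−1} mod 13.
  i = 1 (α = 12): (12−8)(12−6)(12−7)(12−9) = 4·6·5·3 = 360 ≡ 9, so v_1 = 9^{−1} = 3 (mod 13).
  i = 2 (α = 8): (8−12)(8−6)(8−7)(8−9) = (−4)·2·1·(−1) = 8 ≡ 8, so v_2 = 8^{−1} = 5 (mod 13).
  i = 3 (α = 6): (6−12)(6−8)(6−7)(6−9) = (−6)·(−2)·(−1)·(−3) = 36 ≡ 10, so v_3 = 10^{−1} = 4 (mod 13).
  i = 4 (α = 7): (7−12)(7−8)(7−6)(7−9) = (−5)·(−1)·1·(−2) = −10 ≡ 3, so v_4 = 3^{−1} = 9 (mod 13).
  i = 5 (α = 9): (9−12)(9−8)(9−6)(9−7) = (−3)·1·3·2 = −18 ≡ 8, so v_5 = 8^{−1} = 5 (mod 13).
  v = [3, 5, 4, 9, 5].
Step 2: syndromes of r = [10, 2, 12, 7, 10] (all sums mod 13).
  S_0 = Σ v_i r_i = 3·10 + 5·2 + 4·12 + 9·7 + 5·10 = 201 ≡ 6.
  S_1 = Σ v_i α_i r_i = 3·12·10 + 5·8·2 + 4·6·12 + 9·7·7 + 5·9·10 = 1619 ≡ 7.
  α_i^2 mod 13 = [1, 12, 10, 10, 3].
  S_2 = Σ v_i α_i^2 r_i = 3·1·10 + 5·12·2 + 4·10·12 + 9·10·7 + 5·3·10 = 1410 ≡ 6.
  S = (6, 7, 6) ≠ 0, so r is not a codeword (an error is present).
Step 3: locate the error. For a single error e at position i, S_ℓ = v_i·e·α_i^ℓ, so α_err = S_1/S_0.
  S_0^{−1} = 6^{−1} = 11 (mod 13), so α_err = 7·11 = 77 ≡ 12 = α_1. Error position i = 1.
  Consistency check: S_2/S_1 = 6·2 = 12 ≡ 12 = α_err ✓ (single-error assumption holds).
Step 4: error magnitude e = S_0/v_1 = S_0·∏_{j≠1}(α_1 − α_j) = 6·9 = 54 ≡ 2 (mod 13).
Step 5: correct position 1: c_1 = r_1 − e = 10 − 2 ≡ 8 (mod 13). Hence c = [8, 2, 12, 7, 10].
  Check: interpolating c through the α_i gives m(x) = 3 + 8·x (degree < 2) with m(α_i) = c_i for every i, so c is indeed a codeword.


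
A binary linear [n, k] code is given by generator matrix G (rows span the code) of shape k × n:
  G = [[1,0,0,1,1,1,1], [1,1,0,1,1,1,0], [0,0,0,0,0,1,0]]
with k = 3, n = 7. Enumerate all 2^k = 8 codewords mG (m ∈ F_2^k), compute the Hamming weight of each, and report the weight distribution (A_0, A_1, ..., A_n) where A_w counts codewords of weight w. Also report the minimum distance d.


Weight distribution: A_0 = 1, A_1 = 1, A_2 = 1, A_3 = 1, A_4 = 2, A_5 = 2. Minimum distance d = 1.

Enumerate all 2^3 = 8 messages m ∈ F_2^3.
For each, compute codeword c = mG in F_2^7, then tally its weight.
  m = 000 → c = 0000000, weight = 0.
  m = 100 → c = 1001111, weight = 5.
  m = 010 → c = 1101110, weight = 5.
  m = 110 → c = 0100001, weight = 2.
  m = 001 → c = 0000010, weight = 1.
  m = 101 → c = 1001101, weight = 4.
  m = 011 → c = 1101100, weight = 4.
  m = 111 → c = 0100011, weight = 3.
Tally weights:
  weight 0: 1 codewords.
  weight 1: 1 codewords.
  weight 2: 1 codewords.
  weight 3: 1 codewords.
  weight 4: 2 codewords.
  weight 5: 2 codewords.
Minimum distance d = smallest w > 0 with A_w > 0 = 1.
Sanity: Σ A_w = 8 = 2^3 = 8 ✓.


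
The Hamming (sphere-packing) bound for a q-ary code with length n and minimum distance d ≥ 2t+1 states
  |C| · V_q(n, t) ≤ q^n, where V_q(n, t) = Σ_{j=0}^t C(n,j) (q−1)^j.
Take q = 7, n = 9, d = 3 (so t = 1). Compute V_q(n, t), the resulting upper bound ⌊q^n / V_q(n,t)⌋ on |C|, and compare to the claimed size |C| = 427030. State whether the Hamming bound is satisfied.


V_q(n, t) = 55, q^n = 40353607, Hamming bound = 733701, |C| = 427030 ≤ bound (satisfied).

Step 1: Compute V_q(n, t) = Σ_{j=0}^1 C(n, j) (q−1)^j.
  j = 0: C(9,0)·(6)^0 = 1·1 = 1.
  j = 1: C(9,1)·(6)^1 = 9·6 = 54.
  V_q(n, t) = 1 + 54 = 55.
Step 2: q^n = 7^9 = 40353607.
Step 3: Hamming bound ⌊q^n / V_q(n,t)⌋ = ⌊40353607/55⌋ = 733701.
Step 4: Compare |C| = 427030 to 733701: satisfied.
The claimed |C| lies below the Hamming bound.


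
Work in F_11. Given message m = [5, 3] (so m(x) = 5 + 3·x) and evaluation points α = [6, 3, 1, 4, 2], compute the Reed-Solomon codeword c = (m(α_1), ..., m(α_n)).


c = [1, 3, 8, 6, 0]

Message polynomial: m(x) = 5 + 3·x (mod 11).
For each evaluation point α_i, compute m(α_i) mod 11:
  α_1 = 6: Horner steps 3 → 1, so m(6) = 1.
  α_2 = 3: Horner steps 3 → 3, so m(3) = 3.
  α_3 = 1: Horner steps 3 → 8, so m(1) = 8.
  α_4 = 4: Horner steps 3 → 6, so m(4) = 6.
  α_5 = 2: Horner steps 3 → 0, so m(2) = 0.
Codeword c = [1, 3, 8, 6, 0] ∈ F_11^5.


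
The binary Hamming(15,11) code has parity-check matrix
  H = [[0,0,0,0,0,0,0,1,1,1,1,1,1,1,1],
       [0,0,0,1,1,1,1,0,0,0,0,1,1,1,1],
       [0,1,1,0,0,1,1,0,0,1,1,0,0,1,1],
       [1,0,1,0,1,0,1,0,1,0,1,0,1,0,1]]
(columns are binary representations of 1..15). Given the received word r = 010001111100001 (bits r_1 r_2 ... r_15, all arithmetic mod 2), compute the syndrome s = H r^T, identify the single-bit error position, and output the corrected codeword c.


s = (0, 1, 1, 1)^T, error position = 7, corrected codeword c = 010001011100001

Compute s = H r^T mod 2 one row at a time:
  s_1 = 1 + 1 + 1 + 0 + 0 + 0 + 0 + 1 = 4 ≡ 0 (mod 2).
  s_2 = 0 + 0 + 1 + 1 + 0 + 0 + 0 + 1 = 3 ≡ 1 (mod 2).
  s_3 = 1 + 0 + 1 + 1 + 1 + 0 + 0 + 1 = 5 ≡ 1 (mod 2).
  s_4 = 0 + 0 + 0 + 1 + 1 + 0 + 0 + 1 = 3 ≡ 1 (mod 2).
s = (0, 1, 1, 1)^T — this equals column 7 of H (binary 0111), so error is at position 7.
Correct: flip bit 7 of r = 010001111100001 to get c = 010001011100001.


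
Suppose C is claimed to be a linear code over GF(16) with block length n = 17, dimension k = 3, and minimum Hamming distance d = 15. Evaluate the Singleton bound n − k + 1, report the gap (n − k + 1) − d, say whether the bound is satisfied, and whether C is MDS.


Singleton RHS = n − k + 1 = 15, slack = 0, bound satisfied, MDS.

Singleton bound: d ≤ n − k + 1.
Here n = 17, k = 3, so n − k + 1 = 15.
Given d = 15, check d ≤ 15: YES.
Slack = (n − k + 1) − d = 0.
The code is MDS (slack = 0).
Description: the claimed parameters are [17, 3, 15]_16; such a code would be MDS (meets Singleton bound).


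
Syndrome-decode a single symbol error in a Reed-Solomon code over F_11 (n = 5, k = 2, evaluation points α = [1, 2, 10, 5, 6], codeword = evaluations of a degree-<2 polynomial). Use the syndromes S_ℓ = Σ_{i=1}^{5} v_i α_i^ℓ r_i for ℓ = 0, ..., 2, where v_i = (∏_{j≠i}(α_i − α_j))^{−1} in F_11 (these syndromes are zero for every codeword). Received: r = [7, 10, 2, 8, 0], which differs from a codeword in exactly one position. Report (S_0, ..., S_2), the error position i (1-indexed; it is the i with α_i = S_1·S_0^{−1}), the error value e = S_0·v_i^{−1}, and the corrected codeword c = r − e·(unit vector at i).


S = (10, 1, 10), error at position 3, error magnitude e = 1, c = [7, 10, 1, 8, 0].

Step 1: column multipliers v_i = (∏_{j≠i}(α_i − α_j))^{−1} mod 11.
  i = 1 (α = 1): (1−2)(1−10)(1−5)(1−6) = (−1)·(−9)·(−4)·(−5) = 180 ≡ 4, so v_1 = 4^{−1} = 3 (mod 11).
  i = 2 (α = 2): (2−1)(2−10)(2−5)(2−6) = 1·(−8)·(−3)·(−4) = −96 ≡ 3, so v_2 = 3^{−1} = 4 (mod 11).
  i = 3 (α = 10): (10−1)(10−2)(10−5)(10−6) = 9·8·5·4 = 1440 ≡ 10, so v_3 = 10^{−1} = 10 (mod 11).
  i = 4 (α = 5): (5−1)(5−2)(5−10)(5−6) = 4·3·(−5)·(−1) = 60 ≡ 5, so v_4 = 5^{−1} = 9 (mod 11).
  i = 5 (α = 6): (6−1)(6−2)(6−10)(6−5) = 5·4·(−4)·1 = −80 ≡ 8, so v_5 = 8^{−1} = 7 (mod 11).
  v = [3, 4, 10, 9, 7].
Step 2: syndromes of r = [7, 10, 2, 8, 0] (all sums mod 11).
  S_0 = Σ v_i r_i = 3·7 + 4·10 + 10·2 + 9·8 + 7·0 = 153 ≡ 10.
  S_1 = Σ v_i α_i r_i = 3·1·7 + 4·2·10 + 10·10·2 + 9·5·8 + 7·6·0 = 661 ≡ 1.
  α_i^2 mod 11 = [1, 4, 1, 3, 3].
  S_2 = Σ v_i α_i^2 r_i = 3·1·7 + 4·4·10 + 10·1·2 + 9·3·8 + 7·3·0 = 417 ≡ 10.
  S = (10, 1, 10) ≠ 0, so r is not a codeword (an error is present).
Step 3: locate the error. For a single error e at position i, S_ℓ = v_i·e·α_i^ℓ, so α_err = S_1/S_0.
  S_0^{−1} = 10^{−1} = 10 (mod 11), so α_err = 1·10 = 10 ≡ 10 = α_3. Error position i = 3.
  Consistency check: S_2/S_1 = 10·1 = 10 ≡ 10 = α_err ✓ (single-error assumption holds).
Step 4: error magnitude e = S_0/v_3 = S_0·∏_{j≠3}(α_3 − α_j) = 10·10 = 100 ≡ 1 (mod 11).
Step 5: correct position 3: c_3 = r_3 − e = 2 − 1 ≡ 1 (mod 11). Hence c = [7, 10, 1, 8, 0].
  Check: interpolating c through the α_i gives m(x) = 4 + 3·x (degree < 2) with m(α_i) = c_i for every i, so c is indeed a codeword.


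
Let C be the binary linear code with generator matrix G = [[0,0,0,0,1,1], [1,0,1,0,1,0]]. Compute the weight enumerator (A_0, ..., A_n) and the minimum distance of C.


Weight distribution: A_0 = 1, A_2 = 1, A_3 = 2. Minimum distance d = 2.

Enumerate all 2^2 = 4 messages m ∈ F_2^2.
For each, compute codeword c = mG in F_2^6, then tally its weight.
  m = 00 → c = 000000, weight = 0.
  m = 10 → c = 000011, weight = 2.
  m = 01 → c = 101010, weight = 3.
  m = 11 → c = 101001, weight = 3.
Tally weights:
  weight 0: 1 codewords.
  weight 2: 1 codewords.
  weight 3: 2 codewords.
Minimum distance d = smallest w > 0 with A_w > 0 = 2.
Sanity: Σ A_w = 4 = 2^2 = 4 ✓.


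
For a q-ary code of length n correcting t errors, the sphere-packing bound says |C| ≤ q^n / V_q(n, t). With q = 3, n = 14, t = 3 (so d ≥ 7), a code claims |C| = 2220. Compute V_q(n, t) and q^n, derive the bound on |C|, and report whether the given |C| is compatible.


V_q(n, t) = 3305, q^n = 4782969, Hamming bound = 1447, |C| = 2220 > bound (violated).

Step 1: Compute V_q(n, t) = Σ_{j=0}^3 C(n, j) (q−1)^j.
  j = 0: C(14,0)·(2)^0 = 1·1 = 1.
  j = 1: C(14,1)·(2)^1 = 14·2 = 28.
  j = 2: C(14,2)·(2)^2 = 91·4 = 364.
  j = 3: C(14,3)·(2)^3 = 364·8 = 2912.
  V_q(n, t) = 1 + 28 + 364 + 2912 = 3305.
Step 2: q^n = 3^14 = 4782969.
Step 3: Hamming bound ⌊q^n / V_q(n,t)⌋ = ⌊4782969/3305⌋ = 1447.
Step 4: Compare |C| = 2220 to 1447: violated.
The claimed |C| lies above the Hamming bound, so no 3-ary code of length 14 with d ≥ 7 can have 2220 codewords.


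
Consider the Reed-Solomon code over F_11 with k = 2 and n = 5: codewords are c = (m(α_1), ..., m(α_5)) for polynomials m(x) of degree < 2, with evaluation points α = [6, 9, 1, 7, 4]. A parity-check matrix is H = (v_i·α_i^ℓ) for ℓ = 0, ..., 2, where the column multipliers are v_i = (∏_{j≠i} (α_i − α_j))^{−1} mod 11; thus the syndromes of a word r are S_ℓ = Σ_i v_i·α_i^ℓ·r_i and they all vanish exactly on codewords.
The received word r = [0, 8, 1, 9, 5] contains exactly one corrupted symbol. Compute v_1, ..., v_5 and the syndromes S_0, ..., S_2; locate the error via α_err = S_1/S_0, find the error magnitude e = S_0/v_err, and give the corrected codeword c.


S = (5, 8, 4), error at position 1, error magnitude e = 7, c = [4, 8, 1, 9, 5].

Step 1: column multipliers v_i = (∏_{j≠i}(α_i − α_j))^{−1} mod 11.
  i = 1 (α = 6): (6−9)(6−1)(6−7)(6−4) = (−3)·5·(−1)·2 = 30 ≡ 8, so v_1 = 8^{−1} = 7 (mod 11).
  i = 2 (α = 9): (9−6)(9−1)(9−7)(9−4) = 3·8·2·5 = 240 ≡ 9, so v_2 = 9^{−1} = 5 (mod 11).
  i = 3 (α = 1): (1−6)(1−9)(1−7)(1−4) = (−5)·(−8)·(−6)·(−3) = 720 ≡ 5, so v_3 = 5^{−1} = 9 (mod 11).
  i = 4 (α = 7): (7−6)(7−9)(7−1)(7−4) = 1·(−2)·6·3 = −36 ≡ 8, so v_4 = 8^{−1} = 7 (mod 11).
  i = 5 (α = 4): (4−6)(4−9)(4−1)(4−7) = (−2)·(−5)·3·(−3) = −90 ≡ 9, so v_5 = 9^{−1} = 5 (mod 11).
  v = [7, 5, 9, 7, 5].
Step 2: syndromes of r = [0, 8, 1, 9, 5] (all sums mod 11).
  S_0 = Σ v_i r_i = 7·0 + 5·8 + 9·1 + 7·9 + 5·5 = 137 ≡ 5.
  S_1 = Σ v_i α_i r_i = 7·6·0 + 5·9·8 + 9·1·1 + 7·7·9 + 5·4·5 = 910 ≡ 8.
  α_i^2 mod 11 = [3, 4, 1, 5, 5].
  S_2 = Σ v_i α_i^2 r_i = 7·3·0 + 5·4·8 + 9·1·1 + 7·5·9 + 5·5·5 = 609 ≡ 4.
  S = (5, 8, 4) ≠ 0, so r is not a codeword (an error is present).
Step 3: locate the error. For a single error e at position i, S_ℓ = v_i·e·α_i^ℓ, so α_err = S_1/S_0.
  S_0^{−1} = 5^{−1} = 9 (mod 11), so α_err = 8·9 = 72 ≡ 6 = α_1. Error position i = 1.
  Consistency check: S_2/S_1 = 4·7 = 28 ≡ 6 = α_err ✓ (single-error assumption holds).
Step 4: error magnitude e = S_0/v_1 = S_0·∏_{j≠1}(α_1 − α_j) = 5·8 = 40 ≡ 7 (mod 11).
Step 5: correct position 1: c_1 = r_1 − e = 0 − 7 ≡ 4 (mod 11). Hence c = [4, 8, 1, 9, 5].
  Check: interpolating c through the α_i gives m(x) = 7 + 5·x (degree < 2) with m(α_i) = c_i for every i, so c is indeed a codeword.


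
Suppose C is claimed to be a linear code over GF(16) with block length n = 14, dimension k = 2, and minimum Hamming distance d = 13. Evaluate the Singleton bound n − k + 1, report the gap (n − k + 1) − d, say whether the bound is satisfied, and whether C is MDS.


Singleton RHS = n − k + 1 = 13, slack = 0, bound satisfied, MDS.

Singleton bound: d ≤ n − k + 1.
Here n = 14, k = 2, so n − k + 1 = 13.
Given d = 13, check d ≤ 13: YES.
Slack = (n − k + 1) − d = 0.
The code is MDS (slack = 0).
Description: the claimed parameters are [14, 2, 13]_16; such a code would be MDS (meets Singleton bound).


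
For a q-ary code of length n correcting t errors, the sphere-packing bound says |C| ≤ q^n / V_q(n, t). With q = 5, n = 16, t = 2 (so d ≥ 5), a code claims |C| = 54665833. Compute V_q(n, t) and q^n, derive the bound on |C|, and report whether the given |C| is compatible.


V_q(n, t) = 1985, q^n = 152587890625, Hamming bound = 76870473, |C| = 54665833 ≤ bound (satisfied).

Step 1: Compute V_q(n, t) = Σ_{j=0}^2 C(n, j) (q−1)^j.
  j = 0: C(16,0)·(4)^0 = 1·1 = 1.
  j = 1: C(16,1)·(4)^1 = 16·4 = 64.
  j = 2: C(16,2)·(4)^2 = 120·16 = 1920.
  V_q(n, t) = 1 + 64 + 1920 = 1985.
Step 2: q^n = 5^16 = 152587890625.
Step 3: Hamming bound ⌊q^n / V_q(n,t)⌋ = ⌊152587890625/1985⌋ = 76870473.
Step 4: Compare |C| = 54665833 to 76870473: satisfied.
The claimed |C| lies below the Hamming bound.


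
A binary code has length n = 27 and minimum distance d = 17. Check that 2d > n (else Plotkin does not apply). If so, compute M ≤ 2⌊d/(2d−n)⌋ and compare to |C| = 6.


Plotkin bound M ≤ 4; given |C| = 6 > bound (violated).

Check applicability: 2d = 34, n = 27.
2d − n = 7 > 0, so Plotkin applies.
Compute d/(2d−n) = 17/7 ≈ 2.4286.
⌊d/(2d−n)⌋ = 2.
Plotkin bound: M ≤ 2·2 = 4.
Given |C| = 6, check: VIOLATED.
This |C| is above the Plotkin bound, so no binary code with n = 27, d = 17 and 6 codewords exists.


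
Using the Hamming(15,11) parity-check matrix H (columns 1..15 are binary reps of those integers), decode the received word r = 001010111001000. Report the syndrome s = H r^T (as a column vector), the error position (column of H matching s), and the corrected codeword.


s = (1, 1, 0, 0)^T, error position = 12, corrected codeword c = 001010111000000

Compute s = H r^T mod 2 one row at a time:
  s_1 = 1 + 1 + 0 + 0 + 1 + 0 + 0 + 0 = 3 ≡ 1 (mod 2).
  s_2 = 0 + 1 + 0 + 1 + 1 + 0 + 0 + 0 = 3 ≡ 1 (mod 2).
  s_3 = 0 + 1 + 0 + 1 + 0 + 0 + 0 + 0 = 2 ≡ 0 (mod 2).
  s_4 = 0 + 1 + 1 + 1 + 1 + 0 + 0 + 0 = 4 ≡ 0 (mod 2).
s = (1, 1, 0, 0)^T — this equals column 12 of H (binary 1100), so error is at position 12.
Correct: flip bit 12 of r = 001010111001000 to get c = 001010111000000.


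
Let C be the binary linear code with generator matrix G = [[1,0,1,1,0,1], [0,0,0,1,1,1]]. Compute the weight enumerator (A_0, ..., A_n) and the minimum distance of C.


Weight distribution: A_0 = 1, A_3 = 2, A_4 = 1. Minimum distance d = 3.

Enumerate all 2^2 = 4 messages m ∈ F_2^2.
For each, compute codeword c = mG in F_2^6, then tally its weight.
  m = 00 → c = 000000, weight = 0.
  m = 10 → c = 101101, weight = 4.
  m = 01 → c = 000111, weight = 3.
  m = 11 → c = 101010, weight = 3.
Tally weights:
  weight 0: 1 codewords.
  weight 3: 2 codewords.
  weight 4: 1 codewords.
Minimum distance d = smallest w > 0 with A_w > 0 = 3.
Sanity: Σ A_w = 4 = 2^2 = 4 ✓.


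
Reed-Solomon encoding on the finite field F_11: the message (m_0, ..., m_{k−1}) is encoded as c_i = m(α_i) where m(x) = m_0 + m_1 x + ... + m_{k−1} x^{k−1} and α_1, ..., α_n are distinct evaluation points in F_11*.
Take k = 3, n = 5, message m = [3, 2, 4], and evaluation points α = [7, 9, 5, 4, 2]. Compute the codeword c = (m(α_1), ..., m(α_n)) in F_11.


c = [4, 4, 3, 9, 1]

Message polynomial: m(x) = 3 + 2·x + 4·x^2 (mod 11).
For each evaluation point α_i, compute m(α_i) mod 11:
  α_1 = 7: Horner steps 4 → 8 → 4, so m(7) = 4.
  α_2 = 9: Horner steps 4 → 5 → 4, so m(9) = 4.
  α_3 = 5: Horner steps 4 → 0 → 3, so m(5) = 3.
  α_4 = 4: Horner steps 4 → 7 → 9, so m(4) = 9.
  α_5 = 2: Horner steps 4 → 10 → 1, so m(2) = 1.
Codeword c = [4, 4, 3, 9, 1] ∈ F_11^5.


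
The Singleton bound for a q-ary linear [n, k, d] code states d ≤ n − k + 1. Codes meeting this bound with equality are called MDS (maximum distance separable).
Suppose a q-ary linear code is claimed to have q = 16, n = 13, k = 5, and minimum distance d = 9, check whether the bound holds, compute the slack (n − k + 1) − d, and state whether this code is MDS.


Singleton RHS = n − k + 1 = 9, slack = 0, bound satisfied, MDS.

Singleton bound: d ≤ n − k + 1.
Here n = 13, k = 5, so n − k + 1 = 9.
Given d = 9, check d ≤ 9: YES.
Slack = (n − k + 1) − d = 0.
The code is MDS (slack = 0).
Description: the claimed parameters are [13, 5, 9]_16; such a code would be MDS (meets Singleton bound).


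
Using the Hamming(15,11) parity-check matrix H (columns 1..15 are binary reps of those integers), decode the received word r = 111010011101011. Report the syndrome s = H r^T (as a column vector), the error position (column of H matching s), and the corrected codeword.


s = (0, 0, 1, 1)^T, error position = 3, corrected codeword c = 110010011101011

Compute s = H r^T mod 2 one row at a time:
  s_1 = 1 + 1 + 1 + 0 + 1 + 0 + 1 + 1 = 6 ≡ 0 (mod 2).
  s_2 = 0 + 1 + 0 + 0 + 1 + 0 + 1 + 1 = 4 ≡ 0 (mod 2).
  s_3 = 1 + 1 + 0 + 0 + 1 + 0 + 1 + 1 = 5 ≡ 1 (mod 2).
  s_4 = 1 + 1 + 1 + 0 + 1 + 0 + 0 + 1 = 5 ≡ 1 (mod 2).
s = (0, 0, 1, 1)^T — this equals column 3 of H (binary 0011), so error is at position 3.
Correct: flip bit 3 of r = 111010011101011 to get c = 110010011101011.


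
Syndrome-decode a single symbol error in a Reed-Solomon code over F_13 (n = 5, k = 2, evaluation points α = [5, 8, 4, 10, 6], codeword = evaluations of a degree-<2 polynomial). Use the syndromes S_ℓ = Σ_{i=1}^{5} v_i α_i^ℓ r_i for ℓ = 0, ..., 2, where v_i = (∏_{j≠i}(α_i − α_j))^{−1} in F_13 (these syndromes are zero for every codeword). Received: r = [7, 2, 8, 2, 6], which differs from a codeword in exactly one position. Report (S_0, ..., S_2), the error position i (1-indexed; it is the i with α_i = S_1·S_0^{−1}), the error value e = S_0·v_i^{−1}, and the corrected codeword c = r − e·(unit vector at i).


S = (6, 9, 7), error at position 2, error magnitude e = 11, c = [7, 4, 8, 2, 6].

Step 1: column multipliers v_i = (∏_{j≠i}(α_i − α_j))^{−1} mod 13.
  i = 1 (α = 5): (5−8)(5−4)(5−10)(5−6) = (−3)·1·(−5)·(−1) = −15 ≡ 11, so v_1 = 11^{−1} = 6 (mod 13).
  i = 2 (α = 8): (8−5)(8−4)(8−10)(8−6) = 3·4·(−2)·2 = −48 ≡ 4, so v_2 = 4^{−1} = 10 (mod 13).
  i = 3 (α = 4): (4−5)(4−8)(4−10)(4−6) = (−1)·(−4)·(−6)·(−2) = 48 ≡ 9, so v_3 = 9^{−1} = 3 (mod 13).
  i = 4 (α = 10): (10−5)(10−8)(10−4)(10−6) = 5·2·6·4 = 240 ≡ 6, so v_4 = 6^{−1} = 11 (mod 13).
  i = 5 (α = 6): (6−5)(6−8)(6−4)(6−10) = 1·(−2)·2·(−4) = 16 ≡ 3, so v_5 = 3^{−1} = 9 (mod 13).
  v = [6, 10, 3, 11, 9].
Step 2: syndromes of r = [7, 2, 8, 2, 6] (all sums mod 13).
  S_0 = Σ v_i r_i = 6·7 + 10·2 + 3·8 + 11·2 + 9·6 = 162 ≡ 6.
  S_1 = Σ v_i α_i r_i = 6·5·7 + 10·8·2 + 3·4·8 + 11·10·2 + 9·6·6 = 1010 ≡ 9.
  α_i^2 mod 13 = [12, 12, 3, 9, 10].
  S_2 = Σ v_i α_i^2 r_i = 6·12·7 + 10·12·2 + 3·3·8 + 11·9·2 + 9·10·6 = 1554 ≡ 7.
  S = (6, 9, 7) ≠ 0, so r is not a codeword (an error is present).
Step 3: locate the error. For a single error e at position i, S_ℓ = v_i·e·α_i^ℓ, so α_err = S_1/S_0.
  S_0^{−1} = 6^{−1} = 11 (mod 13), so α_err = 9·11 = 99 ≡ 8 = α_2. Error position i = 2.
  Consistency check: S_2/S_1 = 7·3 = 21 ≡ 8 = α_err ✓ (single-error assumption holds).
Step 4: error magnitude e = S_0/v_2 = S_0·∏_{j≠2}(α_2 − α_j) = 6·4 = 24 ≡ 11 (mod 13).
Step 5: correct position 2: c_2 = r_2 − e = 2 − 11 ≡ 4 (mod 13). Hence c = [7, 4, 8, 2, 6].
  Check: interpolating c through the α_i gives m(x) = 12 + 12·x (degree < 2) with m(α_i) = c_i for every i, so c is indeed a codeword.


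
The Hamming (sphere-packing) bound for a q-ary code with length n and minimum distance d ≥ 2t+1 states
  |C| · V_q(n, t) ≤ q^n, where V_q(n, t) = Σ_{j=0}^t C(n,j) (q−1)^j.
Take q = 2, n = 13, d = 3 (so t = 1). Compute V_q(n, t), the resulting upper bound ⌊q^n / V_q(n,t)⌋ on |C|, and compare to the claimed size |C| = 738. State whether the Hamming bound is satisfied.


V_q(n, t) = 14, q^n = 8192, Hamming bound = 585, |C| = 738 > bound (violated).

Step 1: Compute V_q(n, t) = Σ_{j=0}^1 C(n, j) (q−1)^j.
  j = 0: C(13,0)·(1)^0 = 1·1 = 1.
  j = 1: C(13,1)·(1)^1 = 13·1 = 13.
  V_q(n, t) = 1 + 13 = 14.
Step 2: q^n = 2^13 = 8192.
Step 3: Hamming bound ⌊q^n / V_q(n,t)⌋ = ⌊8192/14⌋ = 585.
Step 4: Compare |C| = 738 to 585: violated.
The claimed |C| lies above the Hamming bound, so no 2-ary code of length 13 with d ≥ 3 can have 738 codewords.


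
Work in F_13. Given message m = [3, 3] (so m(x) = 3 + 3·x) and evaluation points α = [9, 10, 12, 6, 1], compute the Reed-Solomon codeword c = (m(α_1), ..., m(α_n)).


c = [4, 7, 0, 8, 6]

Message polynomial: m(x) = 3 + 3·x (mod 13).
For each evaluation point α_i, compute m(α_i) mod 13:
  α_1 = 9: Horner steps 3 → 4, so m(9) = 4.
  α_2 = 10: Horner steps 3 → 7, so m(10) = 7.
  α_3 = 12: Horner steps 3 → 0, so m(12) = 0.
  α_4 = 6: Horner steps 3 → 8, so m(6) = 8.
  α_5 = 1: Horner steps 3 → 6, so m(1) = 6.
Codeword c = [4, 7, 0, 8, 6] ∈ F_13^5.


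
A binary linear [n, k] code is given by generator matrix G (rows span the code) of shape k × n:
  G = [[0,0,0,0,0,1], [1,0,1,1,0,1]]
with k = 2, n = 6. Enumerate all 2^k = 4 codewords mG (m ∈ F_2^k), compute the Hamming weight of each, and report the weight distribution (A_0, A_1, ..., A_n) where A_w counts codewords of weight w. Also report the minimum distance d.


Weight distribution: A_0 = 1, A_1 = 1, A_3 = 1, A_4 = 1. Minimum distance d = 1.

Enumerate all 2^2 = 4 messages m ∈ F_2^2.
For each, compute codeword c = mG in F_2^6, then tally its weight.
  m = 00 → c = 000000, weight = 0.
  m = 10 → c = 000001, weight = 1.
  m = 01 → c = 101101, weight = 4.
  m = 11 → c = 101100, weight = 3.
Tally weights:
  weight 0: 1 codewords.
  weight 1: 1 codewords.
  weight 3: 1 codewords.
  weight 4: 1 codewords.
Minimum distance d = smallest w > 0 with A_w > 0 = 1.
Sanity: Σ A_w = 4 = 2^2 = 4 ✓.


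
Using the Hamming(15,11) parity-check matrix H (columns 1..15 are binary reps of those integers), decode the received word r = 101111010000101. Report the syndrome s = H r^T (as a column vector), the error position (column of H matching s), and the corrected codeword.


s = (1, 1, 1, 1)^T, error position = 15, corrected codeword c = 101111010000100

Compute s = H r^T mod 2 one row at a time:
  s_1 = 1 + 0 + 0 + 0 + 0 + 1 + 0 + 1 = 3 ≡ 1 (mod 2).
  s_2 = 1 + 1 + 1 + 0 + 0 + 1 + 0 + 1 = 5 ≡ 1 (mod 2).
  s_3 = 0 + 1 + 1 + 0 + 0 + 0 + 0 + 1 = 3 ≡ 1 (mod 2).
  s_4 = 1 + 1 + 1 + 0 + 0 + 0 + 1 + 1 = 5 ≡ 1 (mod 2).
s = (1, 1, 1, 1)^T — this equals column 15 of H (binary 1111), so error is at position 15.
Correct: flip bit 15 of r = 101111010000101 to get c = 101111010000100.


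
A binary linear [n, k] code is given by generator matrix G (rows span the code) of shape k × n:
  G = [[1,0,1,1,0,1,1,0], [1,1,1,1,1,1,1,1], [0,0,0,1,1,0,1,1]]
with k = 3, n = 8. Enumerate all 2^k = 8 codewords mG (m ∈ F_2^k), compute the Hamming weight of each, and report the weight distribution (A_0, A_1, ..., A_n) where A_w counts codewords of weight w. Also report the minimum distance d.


Weight distribution: A_0 = 1, A_3 = 2, A_4 = 2, A_5 = 2, A_8 = 1. Minimum distance d = 3.

Enumerate all 2^3 = 8 messages m ∈ F_2^3.
For each, compute codeword c = mG in F_2^8, then tally its weight.
  m = 000 → c = 00000000, weight = 0.
  m = 100 → c = 10110110, weight = 5.
  m = 010 → c = 11111111, weight = 8.
  m = 110 → c = 01001001, weight = 3.
  m = 001 → c = 00011011, weight = 4.
  m = 101 → c = 10101101, weight = 5.
  m = 011 → c = 11100100, weight = 4.
  m = 111 → c = 01010010, weight = 3.
Tally weights:
  weight 0: 1 codewords.
  weight 3: 2 codewords.
  weight 4: 2 codewords.
  weight 5: 2 codewords.
  weight 8: 1 codewords.
Minimum distance d = smallest w > 0 with A_w > 0 = 3.
Sanity: Σ A_w = 8 = 2^3 = 8 ✓.


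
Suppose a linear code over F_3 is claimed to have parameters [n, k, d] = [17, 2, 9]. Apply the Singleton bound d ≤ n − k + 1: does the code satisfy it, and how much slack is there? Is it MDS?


Singleton RHS = n − k + 1 = 16, slack = 7, bound satisfied, not MDS.

Singleton bound: d ≤ n − k + 1.
Here n = 17, k = 2, so n − k + 1 = 16.
Given d = 9, check d ≤ 16: YES.
Slack = (n − k + 1) − d = 7.
The code is NOT MDS (slack = 7 > 0).
Description: the claimed parameters are [17, 2, 9]_3; such a code would be non-MDS.


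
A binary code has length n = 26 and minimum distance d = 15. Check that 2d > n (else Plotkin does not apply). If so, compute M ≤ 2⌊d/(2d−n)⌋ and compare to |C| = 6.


Plotkin bound M ≤ 6; given |C| = 6 ≤ bound (satisfied).

Check applicability: 2d = 30, n = 26.
2d − n = 4 > 0, so Plotkin applies.
Compute d/(2d−n) = 15/4 ≈ 3.7500.
⌊d/(2d−n)⌋ = 3.
Plotkin bound: M ≤ 2·3 = 6.
Given |C| = 6, check: satisfied.
This |C| is at the Plotkin bound.


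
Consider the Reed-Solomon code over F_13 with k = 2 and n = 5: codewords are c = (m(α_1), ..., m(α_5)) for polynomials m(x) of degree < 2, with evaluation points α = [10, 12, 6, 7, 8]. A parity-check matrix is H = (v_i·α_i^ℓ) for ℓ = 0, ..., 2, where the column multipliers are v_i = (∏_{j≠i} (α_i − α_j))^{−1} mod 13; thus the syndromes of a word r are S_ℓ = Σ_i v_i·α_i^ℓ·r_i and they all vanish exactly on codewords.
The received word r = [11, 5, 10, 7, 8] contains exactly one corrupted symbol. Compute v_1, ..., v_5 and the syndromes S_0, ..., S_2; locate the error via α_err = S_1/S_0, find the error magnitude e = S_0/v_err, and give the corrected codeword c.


S = (10, 2, 3), error at position 5, error magnitude e = 4, c = [11, 5, 10, 7, 4].

Step 1: column multipliers v_i = (∏_{j≠i}(α_i − α_j))^{−1} mod 13.
  i = 1 (α = 10): (10−12)(10−6)(10−7)(10−8) = (−2)·4·3·2 = −48 ≡ 4, so v_1 = 4^{−1} = 10 (mod 13).
  i = 2 (α = 12): (12−10)(12−6)(12−7)(12−8) = 2·6·5·4 = 240 ≡ 6, so v_2 = 6^{−1} = 11 (mod 13).
  i = 3 (α = 6): (6−10)(6−12)(6−7)(6−8) = (−4)·(−6)·(−1)·(−2) = 48 ≡ 9, so v_3 = 9^{−1} = 3 (mod 13).
  i = 4 (α = 7): (7−10)(7−12)(7−6)(7−8) = (−3)·(−5)·1·(−1) = −15 ≡ 11, so v_4 = 11^{−1} = 6 (mod 13).
  i = 5 (α = 8): (8−10)(8−12)(8−6)(8−7) = (−2)·(−4)·2·1 = 16 ≡ 3, so v_5 = 3^{−1} = 9 (mod 13).
  v = [10, 11, 3, 6, 9].
Step 2: syndromes of r = [11, 5, 10, 7, 8] (all sums mod 13).
  S_0 = Σ v_i r_i = 10·11 + 11·5 + 3·10 + 6·7 + 9·8 = 309 ≡ 10.
  S_1 = Σ v_i α_i r_i = 10·10·11 + 11·12·5 + 3·6·10 + 6·7·7 + 9·8·8 = 2810 ≡ 2.
  α_i^2 mod 13 = [9, 1, 10, 10, 12].
  S_2 = Σ v_i α_i^2 r_i = 10·9·11 + 11·1·5 + 3·10·10 + 6·10·7 + 9·12·8 = 2629 ≡ 3.
  S = (10, 2, 3) ≠ 0, so r is not a codeword (an error is present).
Step 3: locate the error. For a single error e at position i, S_ℓ = v_i·e·α_i^ℓ, so α_err = S_1/S_0.
  S_0^{−1} = 10^{−1} = 4 (mod 13), so α_err = 2·4 = 8 ≡ 8 = α_5. Error position i = 5.
  Consistency check: S_2/S_1 = 3·7 = 21 ≡ 8 = α_err ✓ (single-error assumption holds).
Step 4: error magnitude e = S_0/v_5 = S_0·∏_{j≠5}(α_5 − α_j) = 10·3 = 30 ≡ 4 (mod 13).
Step 5: correct position 5: c_5 = r_5 − e = 8 − 4 ≡ 4 (mod 13). Hence c = [11, 5, 10, 7, 4].
  Check: interpolating c through the α_i gives m(x) = 2 + 10·x (degree < 2) with m(α_i) = c_i for every i, so c is indeed a codeword.


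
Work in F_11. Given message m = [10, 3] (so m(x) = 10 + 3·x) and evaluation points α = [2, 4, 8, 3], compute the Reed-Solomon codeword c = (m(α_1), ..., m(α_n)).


c = [5, 0, 1, 8]

Message polynomial: m(x) = 10 + 3·x (mod 11).
For each evaluation point α_i, compute m(α_i) mod 11:
  α_1 = 2: Horner steps 3 → 5, so m(2) = 5.
  α_2 = 4: Horner steps 3 → 0, so m(4) = 0.
  α_3 = 8: Horner steps 3 → 1, so m(8) = 1.
  α_4 = 3: Horner steps 3 → 8, so m(3) = 8.
Codeword c = [5, 0, 1, 8] ∈ F_11^4.


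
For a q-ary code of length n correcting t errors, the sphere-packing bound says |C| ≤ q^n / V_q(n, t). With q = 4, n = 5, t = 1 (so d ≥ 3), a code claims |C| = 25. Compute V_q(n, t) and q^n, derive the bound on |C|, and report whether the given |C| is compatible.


V_q(n, t) = 16, q^n = 1024, Hamming bound = 64, |C| = 25 ≤ bound (satisfied).

Step 1: Compute V_q(n, t) = Σ_{j=0}^1 C(n, j) (q−1)^j.
  j = 0: C(5,0)·(3)^0 = 1·1 = 1.
  j = 1: C(5,1)·(3)^1 = 5·3 = 15.
  V_q(n, t) = 1 + 15 = 16.
Step 2: q^n = 4^5 = 1024.
Step 3: Hamming bound ⌊q^n / V_q(n,t)⌋ = ⌊1024/16⌋ = 64.
Step 4: Compare |C| = 25 to 64: satisfied.
The claimed |C| lies below the Hamming bound.


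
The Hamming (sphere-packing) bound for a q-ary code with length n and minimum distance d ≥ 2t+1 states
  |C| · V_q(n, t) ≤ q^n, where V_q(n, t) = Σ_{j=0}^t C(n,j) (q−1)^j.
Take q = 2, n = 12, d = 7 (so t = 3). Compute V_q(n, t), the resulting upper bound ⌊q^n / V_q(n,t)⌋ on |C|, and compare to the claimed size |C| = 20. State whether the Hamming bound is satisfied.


V_q(n, t) = 299, q^n = 4096, Hamming bound = 13, |C| = 20 > bound (violated).

Step 1: Compute V_q(n, t) = Σ_{j=0}^3 C(n, j) (q−1)^j.
  j = 0: C(12,0)·(1)^0 = 1·1 = 1.
  j = 1: C(12,1)·(1)^1 = 12·1 = 12.
  j = 2: C(12,2)·(1)^2 = 66·1 = 66.
  j = 3: C(12,3)·(1)^3 = 220·1 = 220.
  V_q(n, t) = 1 + 12 + 66 + 220 = 299.
Step 2: q^n = 2^12 = 4096.
Step 3: Hamming bound ⌊q^n / V_q(n,t)⌋ = ⌊4096/299⌋ = 13.
Step 4: Compare |C| = 20 to 13: violated.
The claimed |C| lies above the Hamming bound, so no 2-ary code of length 12 with d ≥ 7 can have 20 codewords.


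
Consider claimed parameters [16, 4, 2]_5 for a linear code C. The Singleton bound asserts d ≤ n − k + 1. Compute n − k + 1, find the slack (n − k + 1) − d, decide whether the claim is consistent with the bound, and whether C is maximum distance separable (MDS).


Singleton RHS = n − k + 1 = 13, slack = 11, bound satisfied, not MDS.

Singleton bound: d ≤ n − k + 1.
Here n = 16, k = 4, so n − k + 1 = 13.
Given d = 2, check d ≤ 13: YES.
Slack = (n − k + 1) − d = 11.
The code is NOT MDS (slack = 11 > 0).
Description: the claimed parameters are [16, 4, 2]_5; such a code would be non-MDS.


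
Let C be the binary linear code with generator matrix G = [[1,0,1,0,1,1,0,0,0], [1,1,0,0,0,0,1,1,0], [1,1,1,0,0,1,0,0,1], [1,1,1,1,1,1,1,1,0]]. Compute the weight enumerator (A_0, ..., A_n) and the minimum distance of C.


Weight distribution: A_0 = 1, A_2 = 1, A_3 = 1, A_4 = 4, A_5 = 6, A_6 = 1, A_7 = 1, A_8 = 1. Minimum distance d = 2.

Enumerate all 2^4 = 16 messages m ∈ F_2^4.
For each, compute codeword c = mG in F_2^9, then tally its weight.
  m = 0000 → c = 000000000, weight = 0.
  m = 1000 → c = 101011000, weight = 4.
  m = 0100 → c = 110000110, weight = 4.
  m = 1100 → c = 011011110, weight = 6.
  m = 0010 → c = 111001001, weight = 5.
  m = 1010 → c = 010010001, weight = 3.
  m = 0110 → c = 001001111, weight = 5.
  m = 1110 → c = 100010111, weight = 5.
  m = 0001 → c = 111111110, weight = 8.
  m = 1001 → c = 010100110, weight = 4.
  m = 0101 → c = 001111000, weight = 4.
  m = 1101 → c = 100100000, weight = 2.
  m = 0011 → c = 000110111, weight = 5.
  m = 1011 → c = 101101111, weight = 7.
  m = 0111 → c = 110110001, weight = 5.
  m = 1111 → c = 011101001, weight = 5.
Tally weights:
  weight 0: 1 codewords.
  weight 2: 1 codewords.
  weight 3: 1 codewords.
  weight 4: 4 codewords.
  weight 5: 6 codewords.
  weight 6: 1 codewords.
  weight 7: 1 codewords.
  weight 8: 1 codewords.
Minimum distance d = smallest w > 0 with A_w > 0 = 2.
Sanity: Σ A_w = 16 = 2^4 = 16 ✓.


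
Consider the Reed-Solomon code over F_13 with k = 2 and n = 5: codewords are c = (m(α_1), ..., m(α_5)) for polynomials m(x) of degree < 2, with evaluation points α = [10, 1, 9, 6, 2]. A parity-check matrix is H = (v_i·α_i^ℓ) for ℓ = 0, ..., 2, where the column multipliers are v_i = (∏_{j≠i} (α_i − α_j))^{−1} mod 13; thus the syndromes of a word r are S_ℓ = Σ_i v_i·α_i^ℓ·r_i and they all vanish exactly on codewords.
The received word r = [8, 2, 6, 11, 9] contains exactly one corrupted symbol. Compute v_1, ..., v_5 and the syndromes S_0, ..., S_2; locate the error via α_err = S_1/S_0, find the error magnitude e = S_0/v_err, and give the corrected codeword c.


S = (4, 1, 10), error at position 1, error magnitude e = 8, c = [0, 2, 6, 11, 9].

Step 1: column multipliers v_i = (∏_{j≠i}(α_i − α_j))^{−1} mod 13.
  i = 1 (α = 10): (10−1)(10−9)(10−6)(10−2) = 9·1·4·8 = 288 ≡ 2, so v_1 = 2^{−1} = 7 (mod 13).
  i = 2 (α = 1): (1−10)(1−9)(1−6)(1−2) = (−9)·(−8)·(−5)·(−1) = 360 ≡ 9, so v_2 = 9^{−1} = 3 (mod 13).
  i = 3 (α = 9): (9−10)(9−1)(9−6)(9−2) = (−1)·8·3·7 = −168 ≡ 1, so v_3 = 1^{−1} = 1 (mod 13).
  i = 4 (α = 6): (6−10)(6−1)(6−9)(6−2) = (−4)·5·(−3)·4 = 240 ≡ 6, so v_4 = 6^{−1} = 11 (mod 13).
  i = 5 (α = 2): (2−10)(2−1)(2−9)(2−6) = (−8)·1·(−7)·(−4) = −224 ≡ 10, so v_5 = 10^{−1} = 4 (mod 13).
  v = [7, 3, 1, 11, 4].
Step 2: syndromes of r = [8, 2, 6, 11, 9] (all sums mod 13).
  S_0 = Σ v_i r_i = 7·8 + 3·2 + 1·6 + 11·11 + 4·9 = 225 ≡ 4.
  S_1 = Σ v_i α_i r_i = 7·10·8 + 3·1·2 + 1·9·6 + 11·6·11 + 4·2·9 = 1418 ≡ 1.
  α_i^2 mod 13 = [9, 1, 3, 10, 4].
  S_2 = Σ v_i α_i^2 r_i = 7·9·8 + 3·1·2 + 1·3·6 + 11·10·11 + 4·4·9 = 1882 ≡ 10.
  S = (4, 1, 10) ≠ 0, so r is not a codeword (an error is present).
Step 3: locate the error. For a single error e at position i, S_ℓ = v_i·e·α_i^ℓ, so α_err = S_1/S_0.
  S_0^{−1} = 4^{−1} = 10 (mod 13), so α_err = 1·10 = 10 ≡ 10 = α_1. Error position i = 1.
  Consistency check: S_2/S_1 = 10·1 = 10 ≡ 10 = α_err ✓ (single-error assumption holds).
Step 4: error magnitude e = S_0/v_1 = S_0·∏_{j≠1}(α_1 − α_j) = 4·2 = 8 ≡ 8 (mod 13).
Step 5: correct position 1: c_1 = r_1 − e = 8 − 8 ≡ 0 (mod 13). Hence c = [0, 2, 6, 11, 9].
  Check: interpolating c through the α_i gives m(x) = 8 + 7·x (degree < 2) with m(α_i) = c_i for every i, so c is indeed a codeword.


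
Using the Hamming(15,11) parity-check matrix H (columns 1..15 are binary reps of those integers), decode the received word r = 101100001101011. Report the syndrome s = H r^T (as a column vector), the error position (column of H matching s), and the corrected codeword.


s = (1, 0, 0, 0)^T, error position = 8, corrected codeword c = 101100011101011

Compute s = H r^T mod 2 one row at a time:
  s_1 = 0 + 1 + 1 + 0 + 1 + 0 + 1 + 1 = 5 ≡ 1 (mod 2).
  s_2 = 1 + 0 + 0 + 0 + 1 + 0 + 1 + 1 = 4 ≡ 0 (mod 2).
  s_3 = 0 + 1 + 0 + 0 + 1 + 0 + 1 + 1 = 4 ≡ 0 (mod 2).
  s_4 = 1 + 1 + 0 + 0 + 1 + 0 + 0 + 1 = 4 ≡ 0 (mod 2).
s = (1, 0, 0, 0)^T — this equals column 8 of H (binary 1000), so error is at position 8.
Correct: flip bit 8 of r = 101100001101011 to get c = 101100011101011.
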